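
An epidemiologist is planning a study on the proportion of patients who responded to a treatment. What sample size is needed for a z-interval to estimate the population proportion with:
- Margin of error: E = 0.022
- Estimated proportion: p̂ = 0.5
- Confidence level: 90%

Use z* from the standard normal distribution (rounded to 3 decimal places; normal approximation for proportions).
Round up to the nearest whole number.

Using z* for proportion z-interval (normal approximation).

For 90% confidence, z* = 1.645 (from standard normal table)

Sample size formula for proportion z-interval: n = z*²p̂(1-p̂)/E²

n = 1.645² × 0.5 × 0.5 / 0.022²
  = 2.706025 × 0.25 / 0.000484
  = 1397.7402

Round up to the nearest whole number: n = 1398

1398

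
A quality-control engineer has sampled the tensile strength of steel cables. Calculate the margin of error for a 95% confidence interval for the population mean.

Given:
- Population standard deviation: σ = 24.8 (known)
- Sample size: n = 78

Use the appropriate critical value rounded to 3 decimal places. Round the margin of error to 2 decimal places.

The population standard deviation σ is known, so use the z-interval margin of error formula.

For 95% confidence, z* = 1.96 (from standard normal table)

Margin of error formula for z-interval: E = z* × σ/√n

E = 1.96 × 24.8/√78
  = 1.96 × 2.808047
  = 5.5038

Rounded to 2 decimal places:

5.50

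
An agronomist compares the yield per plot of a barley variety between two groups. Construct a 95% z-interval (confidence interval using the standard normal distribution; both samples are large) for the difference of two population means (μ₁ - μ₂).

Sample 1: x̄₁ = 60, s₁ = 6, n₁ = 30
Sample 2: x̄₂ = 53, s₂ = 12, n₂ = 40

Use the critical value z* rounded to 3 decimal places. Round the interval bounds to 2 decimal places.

Both samples are large (n₁ = 30 ≥ 30, n₂ = 40 ≥ 30), so a z-interval for the difference of means applies.

Point estimate: x̄₁ - x̄₂ = 60 - 53 = 7

Standard error: SE = √(s₁²/n₁ + s₂²/n₂)
= √(6²/30 + 12²/40)
= √(1.200000 + 3.600000)
= 2.190890

For 95% confidence, z* = 1.96 (from standard normal table)
Margin of error: E = z* × SE = 1.96 × 2.190890 = 4.2941

Z-interval: (x̄₁ - x̄₂) ± E = 7 ± 4.2941 = (2.7059, 11.2941)

Rounded to 2 decimal places:

(2.71, 11.29)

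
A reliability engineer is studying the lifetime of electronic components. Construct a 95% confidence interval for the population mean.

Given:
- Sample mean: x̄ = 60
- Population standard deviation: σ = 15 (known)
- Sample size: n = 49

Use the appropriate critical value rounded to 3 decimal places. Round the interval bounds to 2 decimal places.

The population standard deviation σ is known, so use a z-interval (standard normal critical value).

For 95% confidence, z* = 1.96 (from standard normal table)

Standard error: SE = σ/√n = 15/√49 = 2.142857

Margin of error: E = z* × SE = 1.96 × 2.142857 = 4.2000

Z-interval: x̄ ± E = 60 ± 4.2000 = (55.8000, 64.2000)

Rounded to 2 decimal places:

(55.80, 64.20)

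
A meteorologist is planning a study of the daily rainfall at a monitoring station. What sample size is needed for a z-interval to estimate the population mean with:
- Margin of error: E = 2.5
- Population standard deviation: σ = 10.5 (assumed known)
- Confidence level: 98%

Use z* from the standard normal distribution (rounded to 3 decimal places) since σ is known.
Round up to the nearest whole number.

Using z* since population σ is known (z-interval formula).

For 98% confidence, z* = 2.326 (from standard normal table)

Sample size formula for z-interval: n = (z*σ/E)²

n = (2.326 × 10.5 / 2.5)²
  = (9.769200)²
  = 95.4373

Round up to the nearest whole number: n = 96

96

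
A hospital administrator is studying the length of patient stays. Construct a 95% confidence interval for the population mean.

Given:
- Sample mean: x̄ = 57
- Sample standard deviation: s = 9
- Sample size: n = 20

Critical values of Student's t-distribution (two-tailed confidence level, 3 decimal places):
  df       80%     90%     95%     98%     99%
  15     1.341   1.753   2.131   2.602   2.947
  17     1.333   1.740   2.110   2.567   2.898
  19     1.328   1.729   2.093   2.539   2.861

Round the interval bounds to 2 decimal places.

The population standard deviation σ is unknown (only the sample standard deviation s is given), so use a t-interval with df = n - 1 = 20 - 1 = 19.

For 95% confidence with df = 19, t* = 2.093 (from t-table)

Standard error: SE = s/√n = 9/√20 = 2.012461

Margin of error: E = t* × SE = 2.093 × 2.012461 = 4.2121

T-interval: x̄ ± E = 57 ± 4.2121 = (52.7879, 61.2121)

Rounded to 2 decimal places:

(52.79, 61.21)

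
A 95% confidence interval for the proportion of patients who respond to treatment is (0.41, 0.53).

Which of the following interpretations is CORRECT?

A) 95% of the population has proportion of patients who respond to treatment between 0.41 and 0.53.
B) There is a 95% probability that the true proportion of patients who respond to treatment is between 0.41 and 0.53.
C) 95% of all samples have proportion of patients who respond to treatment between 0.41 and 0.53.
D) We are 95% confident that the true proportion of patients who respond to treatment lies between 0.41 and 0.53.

A confidence interval represents our confidence in the procedure, not a probability statement about the parameter.

Key concept: If we repeated this sampling process many times and computed a 95% CI each time, about 95% of those intervals would contain the true population parameter.

For this specific interval (0.41, 0.53):
- Midpoint (point estimate): 0.47
- Margin of error: 0.06

The correct interpretation is the one stating confidence that the true parameter lies in the interval — option D.

D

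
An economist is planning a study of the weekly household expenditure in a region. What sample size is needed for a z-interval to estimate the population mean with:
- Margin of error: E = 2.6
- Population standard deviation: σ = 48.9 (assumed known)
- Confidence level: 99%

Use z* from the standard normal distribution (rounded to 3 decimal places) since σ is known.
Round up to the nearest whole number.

Using z* since population σ is known (z-interval formula).

For 99% confidence, z* = 2.576 (from standard normal table)

Sample size formula for z-interval: n = (z*σ/E)²

n = (2.576 × 48.9 / 2.6)²
  = (48.448615)²
  = 2347.2683

Round up to the nearest whole number: n = 2348

2348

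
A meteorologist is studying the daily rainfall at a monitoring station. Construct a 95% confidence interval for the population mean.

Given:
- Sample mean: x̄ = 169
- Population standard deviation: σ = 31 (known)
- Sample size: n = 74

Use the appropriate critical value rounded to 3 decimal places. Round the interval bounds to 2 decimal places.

The population standard deviation σ is known, so use a z-interval (standard normal critical value).

For 95% confidence, z* = 1.96 (from standard normal table)

Standard error: SE = σ/√n = 31/√74 = 3.603677

Margin of error: E = z* × SE = 1.96 × 3.603677 = 7.0632

Z-interval: x̄ ± E = 169 ± 7.0632 = (161.9368, 176.0632)

Rounded to 2 decimal places:

(161.94, 176.06)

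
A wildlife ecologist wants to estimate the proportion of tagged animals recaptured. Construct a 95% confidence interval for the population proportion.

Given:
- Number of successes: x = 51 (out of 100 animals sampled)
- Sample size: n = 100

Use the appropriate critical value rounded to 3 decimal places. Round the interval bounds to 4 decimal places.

Sample proportion: p̂ = 51/100 = 0.510000

Check conditions for normal approximation:
  np̂ = 51 ≥ 10 ✓
  n(1-p̂) = 49 ≥ 10 ✓

The sample is large enough, so use a z-interval (normal approximation) for the proportion.

For 95% confidence, z* = 1.96 (from standard normal table)

Standard error: SE = √(p̂(1-p̂)/n) = √(0.510000×0.490000/100) = 0.04999000

Margin of error: E = z* × SE = 1.96 × 0.04999000 = 0.097980

Z-interval: p̂ ± E = 0.510000 ± 0.097980 = (0.412020, 0.607980)

Rounded to 4 decimal places:

(0.4120, 0.6080)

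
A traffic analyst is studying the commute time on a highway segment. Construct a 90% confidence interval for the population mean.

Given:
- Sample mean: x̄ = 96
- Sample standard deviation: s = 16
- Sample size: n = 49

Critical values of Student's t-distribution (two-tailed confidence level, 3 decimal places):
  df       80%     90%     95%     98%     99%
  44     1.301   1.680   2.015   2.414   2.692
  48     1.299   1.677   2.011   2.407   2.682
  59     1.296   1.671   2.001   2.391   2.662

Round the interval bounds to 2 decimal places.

The population standard deviation σ is unknown (only the sample standard deviation s is given), so use a t-interval with df = n - 1 = 49 - 1 = 48.

For 90% confidence with df = 48, t* = 1.677 (from t-table)

Standard error: SE = s/√n = 16/√49 = 2.285714

Margin of error: E = t* × SE = 1.677 × 2.285714 = 3.8331

T-interval: x̄ ± E = 96 ± 3.8331 = (92.1669, 99.8331)

Rounded to 2 decimal places:

(92.17, 99.83)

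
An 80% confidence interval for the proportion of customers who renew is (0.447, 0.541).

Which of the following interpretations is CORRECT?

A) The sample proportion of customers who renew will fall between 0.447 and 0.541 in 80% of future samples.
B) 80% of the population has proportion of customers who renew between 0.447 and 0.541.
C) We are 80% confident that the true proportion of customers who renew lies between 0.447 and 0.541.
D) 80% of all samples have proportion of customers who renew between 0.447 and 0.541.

A confidence interval represents our confidence in the procedure, not a probability statement about the parameter.

Key concept: If we repeated this sampling process many times and computed an 80% CI each time, about 80% of those intervals would contain the true population parameter.

For this specific interval (0.447, 0.541):
- Midpoint (point estimate): 0.494
- Margin of error: 0.047

The correct interpretation is the one stating confidence that the true parameter lies in the interval — option C.

C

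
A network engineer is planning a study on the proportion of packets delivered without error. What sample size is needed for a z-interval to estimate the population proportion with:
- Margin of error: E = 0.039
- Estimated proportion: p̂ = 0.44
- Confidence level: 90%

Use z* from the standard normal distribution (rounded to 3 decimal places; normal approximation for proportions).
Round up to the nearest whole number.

Using z* for proportion z-interval (normal approximation).

For 90% confidence, z* = 1.645 (from standard normal table)

Sample size formula for proportion z-interval: n = z*²p̂(1-p̂)/E²

n = 1.645² × 0.44 × 0.56 / 0.039²
  = 2.706025 × 0.2464 / 0.001521
  = 438.3725

Round up to the nearest whole number: n = 439

439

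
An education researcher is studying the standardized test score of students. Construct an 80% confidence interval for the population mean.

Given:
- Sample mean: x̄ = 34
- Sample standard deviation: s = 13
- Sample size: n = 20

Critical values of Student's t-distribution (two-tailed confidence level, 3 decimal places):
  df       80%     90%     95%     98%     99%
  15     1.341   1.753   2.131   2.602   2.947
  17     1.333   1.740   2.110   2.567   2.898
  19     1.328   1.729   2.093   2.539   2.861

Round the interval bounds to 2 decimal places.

The population standard deviation σ is unknown (only the sample standard deviation s is given), so use a t-interval with df = n - 1 = 20 - 1 = 19.

For 80% confidence with df = 19, t* = 1.328 (from t-table)

Standard error: SE = s/√n = 13/√20 = 2.906888

Margin of error: E = t* × SE = 1.328 × 2.906888 = 3.8603

T-interval: x̄ ± E = 34 ± 3.8603 = (30.1397, 37.8603)

Rounded to 2 decimal places:

(30.14, 37.86)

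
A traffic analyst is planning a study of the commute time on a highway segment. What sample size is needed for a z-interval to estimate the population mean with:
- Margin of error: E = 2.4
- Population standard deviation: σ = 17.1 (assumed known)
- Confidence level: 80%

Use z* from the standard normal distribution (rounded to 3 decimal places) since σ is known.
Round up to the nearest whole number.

Using z* since population σ is known (z-interval formula).

For 80% confidence, z* = 1.282 (from standard normal table)

Sample size formula for z-interval: n = (z*σ/E)²

n = (1.282 × 17.1 / 2.4)²
  = (9.134250)²
  = 83.4345

Round up to the nearest whole number: n = 84

84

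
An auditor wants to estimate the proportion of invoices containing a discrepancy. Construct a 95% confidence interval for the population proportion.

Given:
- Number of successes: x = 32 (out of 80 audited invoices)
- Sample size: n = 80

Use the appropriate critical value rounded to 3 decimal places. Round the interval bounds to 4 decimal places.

Sample proportion: p̂ = 32/80 = 0.400000

Check conditions for normal approximation:
  np̂ = 32 ≥ 10 ✓
  n(1-p̂) = 48 ≥ 10 ✓

The sample is large enough, so use a z-interval (normal approximation) for the proportion.

For 95% confidence, z* = 1.96 (from standard normal table)

Standard error: SE = √(p̂(1-p̂)/n) = √(0.400000×0.600000/80) = 0.05477226

Margin of error: E = z* × SE = 1.96 × 0.05477226 = 0.107354

Z-interval: p̂ ± E = 0.400000 ± 0.107354 = (0.292646, 0.507354)

Rounded to 4 decimal places:

(0.2926, 0.5074)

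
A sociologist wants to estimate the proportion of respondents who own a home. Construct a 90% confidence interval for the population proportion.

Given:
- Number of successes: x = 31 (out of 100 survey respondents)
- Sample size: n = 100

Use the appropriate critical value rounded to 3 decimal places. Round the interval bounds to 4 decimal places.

Sample proportion: p̂ = 31/100 = 0.310000

Check conditions for normal approximation:
  np̂ = 31 ≥ 10 ✓
  n(1-p̂) = 69 ≥ 10 ✓

The sample is large enough, so use a z-interval (normal approximation) for the proportion.

For 90% confidence, z* = 1.645 (from standard normal table)

Standard error: SE = √(p̂(1-p̂)/n) = √(0.310000×0.690000/100) = 0.04624932

Margin of error: E = z* × SE = 1.645 × 0.04624932 = 0.076080

Z-interval: p̂ ± E = 0.310000 ± 0.076080 = (0.233920, 0.386080)

Rounded to 4 decimal places:

(0.2339, 0.3861)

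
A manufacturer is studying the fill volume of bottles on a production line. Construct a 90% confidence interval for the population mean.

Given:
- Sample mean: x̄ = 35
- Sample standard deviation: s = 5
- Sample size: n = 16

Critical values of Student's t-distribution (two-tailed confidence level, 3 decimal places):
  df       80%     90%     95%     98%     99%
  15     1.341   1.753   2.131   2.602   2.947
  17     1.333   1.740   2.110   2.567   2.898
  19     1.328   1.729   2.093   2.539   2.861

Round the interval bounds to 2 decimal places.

The population standard deviation σ is unknown (only the sample standard deviation s is given), so use a t-interval with df = n - 1 = 16 - 1 = 15.

For 90% confidence with df = 15, t* = 1.753 (from t-table)

Standard error: SE = s/√n = 5/√16 = 1.250000

Margin of error: E = t* × SE = 1.753 × 1.250000 = 2.1912

T-interval: x̄ ± E = 35 ± 2.1912 = (32.8088, 37.1912)

Rounded to 2 decimal places:

(32.81, 37.19)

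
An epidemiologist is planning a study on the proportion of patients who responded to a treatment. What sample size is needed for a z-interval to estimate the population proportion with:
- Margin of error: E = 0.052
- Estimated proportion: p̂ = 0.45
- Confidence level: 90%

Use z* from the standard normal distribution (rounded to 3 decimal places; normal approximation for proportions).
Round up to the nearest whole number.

Using z* for proportion z-interval (normal approximation).

For 90% confidence, z* = 1.645 (from standard normal table)

Sample size formula for proportion z-interval: n = z*²p̂(1-p̂)/E²

n = 1.645² × 0.45 × 0.55 / 0.052²
  = 2.706025 × 0.2475 / 0.002704
  = 247.6854

Round up to the nearest whole number: n = 248

248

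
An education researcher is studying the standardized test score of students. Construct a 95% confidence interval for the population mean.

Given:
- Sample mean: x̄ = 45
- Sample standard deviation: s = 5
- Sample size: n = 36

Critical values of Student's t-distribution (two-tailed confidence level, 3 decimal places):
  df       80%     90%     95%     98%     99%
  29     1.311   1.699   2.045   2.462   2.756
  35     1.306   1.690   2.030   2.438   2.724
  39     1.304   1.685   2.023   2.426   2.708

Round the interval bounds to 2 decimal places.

The population standard deviation σ is unknown (only the sample standard deviation s is given), so use a t-interval with df = n - 1 = 36 - 1 = 35.

For 95% confidence with df = 35, t* = 2.030 (from t-table)

Standard error: SE = s/√n = 5/√36 = 0.833333

Margin of error: E = t* × SE = 2.030 × 0.833333 = 1.6917

T-interval: x̄ ± E = 45 ± 1.6917 = (43.3083, 46.6917)

Rounded to 2 decimal places:

(43.31, 46.69)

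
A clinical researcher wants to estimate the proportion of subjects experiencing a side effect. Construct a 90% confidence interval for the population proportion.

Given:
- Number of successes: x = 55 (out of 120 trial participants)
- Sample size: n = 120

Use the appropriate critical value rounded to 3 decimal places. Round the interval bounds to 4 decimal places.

Sample proportion: p̂ = 55/120 = 0.458333

Check conditions for normal approximation:
  np̂ = 55 ≥ 10 ✓
  n(1-p̂) = 65 ≥ 10 ✓

The sample is large enough, so use a z-interval (normal approximation) for the proportion.

For 90% confidence, z* = 1.645 (from standard normal table)

Standard error: SE = √(p̂(1-p̂)/n) = √(0.458333×0.541667/120) = 0.04548479

Margin of error: E = z* × SE = 1.645 × 0.04548479 = 0.074822

Z-interval: p̂ ± E = 0.458333 ± 0.074822 = (0.383511, 0.533156)

Rounded to 4 decimal places:

(0.3835, 0.5332)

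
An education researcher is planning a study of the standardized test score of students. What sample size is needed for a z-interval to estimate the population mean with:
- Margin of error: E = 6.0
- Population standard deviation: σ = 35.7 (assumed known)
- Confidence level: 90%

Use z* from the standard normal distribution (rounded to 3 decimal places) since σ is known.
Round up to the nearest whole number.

Using z* since population σ is known (z-interval formula).

For 90% confidence, z* = 1.645 (from standard normal table)

Sample size formula for z-interval: n = (z*σ/E)²

n = (1.645 × 35.7 / 6.0)²
  = (9.787750)²
  = 95.8001

Round up to the nearest whole number: n = 96

96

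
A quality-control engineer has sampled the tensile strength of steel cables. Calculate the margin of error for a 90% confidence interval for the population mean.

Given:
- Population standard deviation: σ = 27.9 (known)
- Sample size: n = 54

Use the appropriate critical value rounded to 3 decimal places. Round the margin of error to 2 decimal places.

The population standard deviation σ is known, so use the z-interval margin of error formula.

For 90% confidence, z* = 1.645 (from standard normal table)

Margin of error formula for z-interval: E = z* × σ/√n

E = 1.645 × 27.9/√54
  = 1.645 × 3.796709
  = 6.2456

Rounded to 2 decimal places:

6.25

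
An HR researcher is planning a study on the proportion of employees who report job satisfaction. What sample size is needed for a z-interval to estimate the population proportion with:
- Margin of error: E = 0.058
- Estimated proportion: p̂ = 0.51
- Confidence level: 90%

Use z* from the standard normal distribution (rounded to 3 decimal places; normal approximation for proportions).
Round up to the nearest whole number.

Using z* for proportion z-interval (normal approximation).

For 90% confidence, z* = 1.645 (from standard normal table)

Sample size formula for proportion z-interval: n = z*²p̂(1-p̂)/E²

n = 1.645² × 0.51 × 0.49 / 0.058²
  = 2.706025 × 0.2499 / 0.003364
  = 201.0213

Round up to the nearest whole number: n = 202

202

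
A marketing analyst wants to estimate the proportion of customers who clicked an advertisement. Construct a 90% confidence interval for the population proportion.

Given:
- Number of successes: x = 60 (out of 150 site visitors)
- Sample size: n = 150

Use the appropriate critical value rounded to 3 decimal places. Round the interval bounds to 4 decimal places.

Sample proportion: p̂ = 60/150 = 0.400000

Check conditions for normal approximation:
  np̂ = 60 ≥ 10 ✓
  n(1-p̂) = 90 ≥ 10 ✓

The sample is large enough, so use a z-interval (normal approximation) for the proportion.

For 90% confidence, z* = 1.645 (from standard normal table)

Standard error: SE = √(p̂(1-p̂)/n) = √(0.400000×0.600000/150) = 0.04000000

Margin of error: E = z* × SE = 1.645 × 0.04000000 = 0.065800

Z-interval: p̂ ± E = 0.400000 ± 0.065800 = (0.334200, 0.465800)

Rounded to 4 decimal places:

(0.3342, 0.4658)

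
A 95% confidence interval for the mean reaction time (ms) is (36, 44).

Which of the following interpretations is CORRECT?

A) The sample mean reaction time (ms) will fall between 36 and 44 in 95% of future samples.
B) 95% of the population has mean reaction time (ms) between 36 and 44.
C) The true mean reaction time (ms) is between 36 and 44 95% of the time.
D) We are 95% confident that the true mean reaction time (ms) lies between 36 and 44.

A confidence interval represents our confidence in the procedure, not a probability statement about the parameter.

Key concept: If we repeated this sampling process many times and computed a 95% CI each time, about 95% of those intervals would contain the true population parameter.

For this specific interval (36, 44):
- Midpoint (point estimate): 40
- Margin of error: 4

The correct interpretation is the one stating confidence that the true parameter lies in the interval — option D.

D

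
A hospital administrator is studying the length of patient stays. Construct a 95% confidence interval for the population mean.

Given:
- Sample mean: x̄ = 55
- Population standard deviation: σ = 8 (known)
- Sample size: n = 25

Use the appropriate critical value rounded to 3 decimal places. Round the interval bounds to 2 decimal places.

The population standard deviation σ is known, so use a z-interval (standard normal critical value).

For 95% confidence, z* = 1.96 (from standard normal table)

Standard error: SE = σ/√n = 8/√25 = 1.600000

Margin of error: E = z* × SE = 1.96 × 1.600000 = 3.1360

Z-interval: x̄ ± E = 55 ± 3.1360 = (51.8640, 58.1360)

Rounded to 2 decimal places:

(51.86, 58.14)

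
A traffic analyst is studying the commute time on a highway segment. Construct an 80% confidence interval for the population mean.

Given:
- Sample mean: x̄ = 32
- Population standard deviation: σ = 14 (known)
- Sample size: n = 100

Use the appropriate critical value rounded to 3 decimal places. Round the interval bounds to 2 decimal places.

The population standard deviation σ is known, so use a z-interval (standard normal critical value).

For 80% confidence, z* = 1.282 (from standard normal table)

Standard error: SE = σ/√n = 14/√100 = 1.400000

Margin of error: E = z* × SE = 1.282 × 1.400000 = 1.7948

Z-interval: x̄ ± E = 32 ± 1.7948 = (30.2052, 33.7948)

Rounded to 2 decimal places:

(30.21, 33.79)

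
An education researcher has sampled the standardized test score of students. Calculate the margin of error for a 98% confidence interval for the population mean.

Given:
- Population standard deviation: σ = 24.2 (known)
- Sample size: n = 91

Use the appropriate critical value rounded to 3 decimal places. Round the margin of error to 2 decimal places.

The population standard deviation σ is known, so use the z-interval margin of error formula.

For 98% confidence, z* = 2.326 (from standard normal table)

Margin of error formula for z-interval: E = z* × σ/√n

E = 2.326 × 24.2/√91
  = 2.326 × 2.536849
  = 5.9007

Rounded to 2 decimal places:

5.90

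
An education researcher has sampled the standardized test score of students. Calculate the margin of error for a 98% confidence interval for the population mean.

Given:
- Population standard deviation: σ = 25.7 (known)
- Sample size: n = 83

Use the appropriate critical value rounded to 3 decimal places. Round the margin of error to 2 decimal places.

The population standard deviation σ is known, so use the z-interval margin of error formula.

For 98% confidence, z* = 2.326 (from standard normal table)

Margin of error formula for z-interval: E = z* × σ/√n

E = 2.326 × 25.7/√83
  = 2.326 × 2.820941
  = 6.5615

Rounded to 2 decimal places:

6.56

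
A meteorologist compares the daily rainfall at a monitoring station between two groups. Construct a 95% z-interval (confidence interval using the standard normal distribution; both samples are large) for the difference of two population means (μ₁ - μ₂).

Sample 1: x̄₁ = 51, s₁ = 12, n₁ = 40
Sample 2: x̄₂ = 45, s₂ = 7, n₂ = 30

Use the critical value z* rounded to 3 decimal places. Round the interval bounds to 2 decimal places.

Both samples are large (n₁ = 40 ≥ 30, n₂ = 30 ≥ 30), so a z-interval for the difference of means applies.

Point estimate: x̄₁ - x̄₂ = 51 - 45 = 6

Standard error: SE = √(s₁²/n₁ + s₂²/n₂)
= √(12²/40 + 7²/30)
= √(3.600000 + 1.633333)
= 2.287648

For 95% confidence, z* = 1.96 (from standard normal table)
Margin of error: E = z* × SE = 1.96 × 2.287648 = 4.4838

Z-interval: (x̄₁ - x̄₂) ± E = 6 ± 4.4838 = (1.5162, 10.4838)

Rounded to 2 decimal places:

(1.52, 10.48)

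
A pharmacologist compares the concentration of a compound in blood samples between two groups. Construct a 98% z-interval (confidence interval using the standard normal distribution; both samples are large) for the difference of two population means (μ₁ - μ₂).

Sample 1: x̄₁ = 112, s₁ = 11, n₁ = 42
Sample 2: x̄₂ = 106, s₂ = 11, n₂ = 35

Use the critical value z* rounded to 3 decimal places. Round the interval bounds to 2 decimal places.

Both samples are large (n₁ = 42 ≥ 30, n₂ = 35 ≥ 30), so a z-interval for the difference of means applies.

Point estimate: x̄₁ - x̄₂ = 112 - 106 = 6

Standard error: SE = √(s₁²/n₁ + s₂²/n₂)
= √(11²/42 + 11²/35)
= √(2.880952 + 3.457143)
= 2.517557

For 98% confidence, z* = 2.326 (from standard normal table)
Margin of error: E = z* × SE = 2.326 × 2.517557 = 5.8558

Z-interval: (x̄₁ - x̄₂) ± E = 6 ± 5.8558 = (0.1442, 11.8558)

Rounded to 2 decimal places:

(0.14, 11.86)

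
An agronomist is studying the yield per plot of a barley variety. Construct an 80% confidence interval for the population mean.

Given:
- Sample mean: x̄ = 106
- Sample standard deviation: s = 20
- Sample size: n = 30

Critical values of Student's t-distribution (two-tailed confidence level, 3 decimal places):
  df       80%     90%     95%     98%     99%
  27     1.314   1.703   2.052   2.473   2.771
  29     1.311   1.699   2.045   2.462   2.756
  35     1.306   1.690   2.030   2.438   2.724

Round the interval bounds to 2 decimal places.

The population standard deviation σ is unknown (only the sample standard deviation s is given), so use a t-interval with df = n - 1 = 30 - 1 = 29.

For 80% confidence with df = 29, t* = 1.311 (from t-table)

Standard error: SE = s/√n = 20/√30 = 3.651484

Margin of error: E = t* × SE = 1.311 × 3.651484 = 4.7871

T-interval: x̄ ± E = 106 ± 4.7871 = (101.2129, 110.7871)

Rounded to 2 decimal places:

(101.21, 110.79)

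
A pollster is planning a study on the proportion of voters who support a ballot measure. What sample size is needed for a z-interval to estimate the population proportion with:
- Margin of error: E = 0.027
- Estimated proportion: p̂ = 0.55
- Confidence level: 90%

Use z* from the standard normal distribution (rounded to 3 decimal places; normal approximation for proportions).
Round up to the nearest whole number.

Using z* for proportion z-interval (normal approximation).

For 90% confidence, z* = 1.645 (from standard normal table)

Sample size formula for proportion z-interval: n = z*²p̂(1-p̂)/E²

n = 1.645² × 0.55 × 0.45 / 0.027²
  = 2.706025 × 0.2475 / 0.000729
  = 918.7122

Round up to the nearest whole number: n = 919

919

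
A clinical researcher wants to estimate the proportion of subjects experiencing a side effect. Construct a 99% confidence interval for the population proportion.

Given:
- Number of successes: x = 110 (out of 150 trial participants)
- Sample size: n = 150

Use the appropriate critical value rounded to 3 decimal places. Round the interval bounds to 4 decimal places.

Sample proportion: p̂ = 110/150 = 0.733333

Check conditions for normal approximation:
  np̂ = 110 ≥ 10 ✓
  n(1-p̂) = 40 ≥ 10 ✓

The sample is large enough, so use a z-interval (normal approximation) for the proportion.

For 99% confidence, z* = 2.576 (from standard normal table)

Standard error: SE = √(p̂(1-p̂)/n) = √(0.733333×0.266667/150) = 0.03610684

Margin of error: E = z* × SE = 2.576 × 0.03610684 = 0.093011

Z-interval: p̂ ± E = 0.733333 ± 0.093011 = (0.640322, 0.826345)

Rounded to 4 decimal places:

(0.6403, 0.8263)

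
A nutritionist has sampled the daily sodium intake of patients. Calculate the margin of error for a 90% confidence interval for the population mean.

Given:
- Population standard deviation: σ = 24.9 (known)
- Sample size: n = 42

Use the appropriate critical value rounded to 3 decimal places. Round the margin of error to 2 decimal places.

The population standard deviation σ is known, so use the z-interval margin of error formula.

For 90% confidence, z* = 1.645 (from standard normal table)

Margin of error formula for z-interval: E = z* × σ/√n

E = 1.645 × 24.9/√42
  = 1.645 × 3.842153
  = 6.3203

Rounded to 2 decimal places:

6.32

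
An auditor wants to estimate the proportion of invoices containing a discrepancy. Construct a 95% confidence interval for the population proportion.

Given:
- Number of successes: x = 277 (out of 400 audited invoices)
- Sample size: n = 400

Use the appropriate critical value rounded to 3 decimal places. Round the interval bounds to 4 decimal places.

Sample proportion: p̂ = 277/400 = 0.692500

Check conditions for normal approximation:
  np̂ = 277 ≥ 10 ✓
  n(1-p̂) = 123 ≥ 10 ✓

The sample is large enough, so use a z-interval (normal approximation) for the proportion.

For 95% confidence, z* = 1.96 (from standard normal table)

Standard error: SE = √(p̂(1-p̂)/n) = √(0.692500×0.307500/400) = 0.02307291

Margin of error: E = z* × SE = 1.96 × 0.02307291 = 0.045223

Z-interval: p̂ ± E = 0.692500 ± 0.045223 = (0.647277, 0.737723)

Rounded to 4 decimal places:

(0.6473, 0.7377)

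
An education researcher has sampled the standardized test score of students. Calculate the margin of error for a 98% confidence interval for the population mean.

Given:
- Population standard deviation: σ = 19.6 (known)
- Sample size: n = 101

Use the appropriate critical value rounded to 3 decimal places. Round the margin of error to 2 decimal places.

The population standard deviation σ is known, so use the z-interval margin of error formula.

For 98% confidence, z* = 2.326 (from standard normal table)

Margin of error formula for z-interval: E = z* × σ/√n

E = 2.326 × 19.6/√101
  = 2.326 × 1.950273
  = 4.5363

Rounded to 2 decimal places:

4.54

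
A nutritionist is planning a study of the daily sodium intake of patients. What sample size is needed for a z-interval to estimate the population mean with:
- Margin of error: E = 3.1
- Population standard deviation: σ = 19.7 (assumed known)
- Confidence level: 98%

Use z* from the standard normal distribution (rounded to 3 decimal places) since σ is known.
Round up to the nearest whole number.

Using z* since population σ is known (z-interval formula).

For 98% confidence, z* = 2.326 (from standard normal table)

Sample size formula for z-interval: n = (z*σ/E)²

n = (2.326 × 19.7 / 3.1)²
  = (14.781355)²
  = 218.4885

Round up to the nearest whole number: n = 219

219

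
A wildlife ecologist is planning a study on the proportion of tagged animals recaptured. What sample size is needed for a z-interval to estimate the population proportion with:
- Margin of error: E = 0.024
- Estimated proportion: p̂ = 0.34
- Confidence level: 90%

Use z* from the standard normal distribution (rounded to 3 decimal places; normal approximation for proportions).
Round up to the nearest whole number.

Using z* for proportion z-interval (normal approximation).

For 90% confidence, z* = 1.645 (from standard normal table)

Sample size formula for proportion z-interval: n = z*²p̂(1-p̂)/E²

n = 1.645² × 0.34 × 0.66 / 0.024²
  = 2.706025 × 0.2244 / 0.000576
  = 1054.2222

Round up to the nearest whole number: n = 1055

1055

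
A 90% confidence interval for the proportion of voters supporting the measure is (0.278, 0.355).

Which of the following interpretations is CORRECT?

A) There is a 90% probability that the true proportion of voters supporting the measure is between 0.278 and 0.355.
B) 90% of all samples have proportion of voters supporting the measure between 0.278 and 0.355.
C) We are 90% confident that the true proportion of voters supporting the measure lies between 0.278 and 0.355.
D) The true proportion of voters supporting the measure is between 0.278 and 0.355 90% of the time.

A confidence interval represents our confidence in the procedure, not a probability statement about the parameter.

Key concept: If we repeated this sampling process many times and computed a 90% CI each time, about 90% of those intervals would contain the true population parameter.

For this specific interval (0.278, 0.355):
- Midpoint (point estimate): 0.3165
- Margin of error: 0.0385

The correct interpretation is the one stating confidence that the true parameter lies in the interval — option C.

C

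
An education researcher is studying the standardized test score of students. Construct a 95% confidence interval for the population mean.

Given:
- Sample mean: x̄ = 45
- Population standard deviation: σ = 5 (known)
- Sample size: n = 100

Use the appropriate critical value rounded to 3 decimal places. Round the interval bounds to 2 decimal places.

The population standard deviation σ is known, so use a z-interval (standard normal critical value).

For 95% confidence, z* = 1.96 (from standard normal table)

Standard error: SE = σ/√n = 5/√100 = 0.500000

Margin of error: E = z* × SE = 1.96 × 0.500000 = 0.9800

Z-interval: x̄ ± E = 45 ± 0.9800 = (44.0200, 45.9800)

Rounded to 2 decimal places:

(44.02, 45.98)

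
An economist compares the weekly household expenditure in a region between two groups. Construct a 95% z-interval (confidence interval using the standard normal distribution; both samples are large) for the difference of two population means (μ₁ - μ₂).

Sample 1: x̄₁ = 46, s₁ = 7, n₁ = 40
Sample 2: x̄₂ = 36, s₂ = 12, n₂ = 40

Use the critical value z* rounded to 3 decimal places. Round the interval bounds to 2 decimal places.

Both samples are large (n₁ = 40 ≥ 30, n₂ = 40 ≥ 30), so a z-interval for the difference of means applies.

Point estimate: x̄₁ - x̄₂ = 46 - 36 = 10

Standard error: SE = √(s₁²/n₁ + s₂²/n₂)
= √(7²/40 + 12²/40)
= √(1.225000 + 3.600000)
= 2.196588

For 95% confidence, z* = 1.96 (from standard normal table)
Margin of error: E = z* × SE = 1.96 × 2.196588 = 4.3053

Z-interval: (x̄₁ - x̄₂) ± E = 10 ± 4.3053 = (5.6947, 14.3053)

Rounded to 2 decimal places:

(5.69, 14.31)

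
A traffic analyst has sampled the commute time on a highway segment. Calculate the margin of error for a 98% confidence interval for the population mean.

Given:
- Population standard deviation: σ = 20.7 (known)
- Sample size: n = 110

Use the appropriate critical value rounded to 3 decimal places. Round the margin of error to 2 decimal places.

The population standard deviation σ is known, so use the z-interval margin of error formula.

For 98% confidence, z* = 2.326 (from standard normal table)

Margin of error formula for z-interval: E = z* × σ/√n

E = 2.326 × 20.7/√110
  = 2.326 × 1.973668
  = 4.5908

Rounded to 2 decimal places:

4.59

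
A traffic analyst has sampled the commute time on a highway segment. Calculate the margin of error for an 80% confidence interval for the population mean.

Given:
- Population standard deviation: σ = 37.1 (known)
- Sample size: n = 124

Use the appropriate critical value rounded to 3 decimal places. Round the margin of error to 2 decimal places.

The population standard deviation σ is known, so use the z-interval margin of error formula.

For 80% confidence, z* = 1.282 (from standard normal table)

Margin of error formula for z-interval: E = z* × σ/√n

E = 1.282 × 37.1/√124
  = 1.282 × 3.331678
  = 4.2712

Rounded to 2 decimal places:

4.27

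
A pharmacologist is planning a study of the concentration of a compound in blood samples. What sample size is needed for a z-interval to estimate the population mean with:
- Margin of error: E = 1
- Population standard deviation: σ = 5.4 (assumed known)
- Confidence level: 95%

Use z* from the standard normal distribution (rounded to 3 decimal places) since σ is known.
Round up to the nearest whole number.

Using z* since population σ is known (z-interval formula).

For 95% confidence, z* = 1.96 (from standard normal table)

Sample size formula for z-interval: n = (z*σ/E)²

n = (1.96 × 5.4 / 1)²
  = (10.584000)²
  = 112.0211

Round up to the nearest whole number: n = 113

113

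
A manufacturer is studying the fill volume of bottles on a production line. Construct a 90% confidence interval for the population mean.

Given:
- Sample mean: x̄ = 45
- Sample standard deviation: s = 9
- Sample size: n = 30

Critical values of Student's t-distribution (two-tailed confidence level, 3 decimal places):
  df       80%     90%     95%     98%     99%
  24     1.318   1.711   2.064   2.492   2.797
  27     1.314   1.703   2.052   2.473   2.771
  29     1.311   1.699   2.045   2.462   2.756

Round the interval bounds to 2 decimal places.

The population standard deviation σ is unknown (only the sample standard deviation s is given), so use a t-interval with df = n - 1 = 30 - 1 = 29.

For 90% confidence with df = 29, t* = 1.699 (from t-table)

Standard error: SE = s/√n = 9/√30 = 1.643168

Margin of error: E = t* × SE = 1.699 × 1.643168 = 2.7917

T-interval: x̄ ± E = 45 ± 2.7917 = (42.2083, 47.7917)

Rounded to 2 decimal places:

(42.21, 47.79)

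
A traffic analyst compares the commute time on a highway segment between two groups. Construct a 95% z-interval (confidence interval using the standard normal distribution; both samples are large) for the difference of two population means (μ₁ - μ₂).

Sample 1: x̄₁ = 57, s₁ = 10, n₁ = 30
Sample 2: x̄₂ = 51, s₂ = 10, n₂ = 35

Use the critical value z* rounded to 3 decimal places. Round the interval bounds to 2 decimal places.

Both samples are large (n₁ = 30 ≥ 30, n₂ = 35 ≥ 30), so a z-interval for the difference of means applies.

Point estimate: x̄₁ - x̄₂ = 57 - 51 = 6

Standard error: SE = √(s₁²/n₁ + s₂²/n₂)
= √(10²/30 + 10²/35)
= √(3.333333 + 2.857143)
= 2.488067

For 95% confidence, z* = 1.96 (from standard normal table)
Margin of error: E = z* × SE = 1.96 × 2.488067 = 4.8766

Z-interval: (x̄₁ - x̄₂) ± E = 6 ± 4.8766 = (1.1234, 10.8766)

Rounded to 2 decimal places:

(1.12, 10.88)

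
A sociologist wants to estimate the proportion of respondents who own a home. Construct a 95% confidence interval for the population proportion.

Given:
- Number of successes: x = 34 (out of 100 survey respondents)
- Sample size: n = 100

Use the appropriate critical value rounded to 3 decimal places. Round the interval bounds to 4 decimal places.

Sample proportion: p̂ = 34/100 = 0.340000

Check conditions for normal approximation:
  np̂ = 34 ≥ 10 ✓
  n(1-p̂) = 66 ≥ 10 ✓

The sample is large enough, so use a z-interval (normal approximation) for the proportion.

For 95% confidence, z* = 1.96 (from standard normal table)

Standard error: SE = √(p̂(1-p̂)/n) = √(0.340000×0.660000/100) = 0.04737088

Margin of error: E = z* × SE = 1.96 × 0.04737088 = 0.092847

Z-interval: p̂ ± E = 0.340000 ± 0.092847 = (0.247153, 0.432847)

Rounded to 4 decimal places:

(0.2472, 0.4328)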